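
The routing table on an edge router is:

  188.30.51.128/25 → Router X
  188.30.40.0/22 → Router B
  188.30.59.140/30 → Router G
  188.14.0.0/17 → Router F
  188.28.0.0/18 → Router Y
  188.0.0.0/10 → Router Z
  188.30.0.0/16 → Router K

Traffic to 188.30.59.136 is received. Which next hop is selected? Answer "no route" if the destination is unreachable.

Routes whose prefix contains 188.30.59.136:
  188.0.0.0/10 (188.0.0.0 - 188.63.255.255) -> Router Z
  188.30.0.0/16 (188.30.0.0 - 188.30.255.255) -> Router K
More-specific entries that do NOT match:
  188.30.59.140/30 (188.30.59.140 - 188.30.59.143) does not contain 188.30.59.136
  188.30.51.128/25 (188.30.51.128 - 188.30.51.255) does not contain 188.30.59.136
  188.30.40.0/22 (188.30.40.0 - 188.30.43.255) does not contain 188.30.59.136
  188.28.0.0/18 (188.28.0.0 - 188.28.63.255) does not contain 188.30.59.136
  188.14.0.0/17 (188.14.0.0 - 188.14.127.255) does not contain 188.30.59.136
Longest matching prefix is /16 -> next hop Router K.

Router K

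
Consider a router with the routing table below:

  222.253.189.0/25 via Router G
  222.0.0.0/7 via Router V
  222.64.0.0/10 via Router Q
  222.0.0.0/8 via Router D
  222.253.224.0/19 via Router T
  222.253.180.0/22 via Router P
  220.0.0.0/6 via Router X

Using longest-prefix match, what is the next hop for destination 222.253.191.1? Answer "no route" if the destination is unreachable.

Router D

Routes whose prefix contains 222.253.191.1:
  220.0.0.0/6 (220.0.0.0 - 223.255.255.255) -> Router X
  222.0.0.0/7 (222.0.0.0 - 223.255.255.255) -> Router V
  222.0.0.0/8 (222.0.0.0 - 222.255.255.255) -> Router D
More-specific entries that do NOT match:
  222.253.189.0/25 (222.253.189.0 - 222.253.189.127) does not contain 222.253.191.1
  222.253.180.0/22 (222.253.180.0 - 222.253.183.255) does not contain 222.253.191.1
  222.253.224.0/19 (222.253.224.0 - 222.253.255.255) does not contain 222.253.191.1
  222.64.0.0/10 (222.64.0.0 - 222.127.255.255) does not contain 222.253.191.1
Longest matching prefix is /8 -> next hop Router D.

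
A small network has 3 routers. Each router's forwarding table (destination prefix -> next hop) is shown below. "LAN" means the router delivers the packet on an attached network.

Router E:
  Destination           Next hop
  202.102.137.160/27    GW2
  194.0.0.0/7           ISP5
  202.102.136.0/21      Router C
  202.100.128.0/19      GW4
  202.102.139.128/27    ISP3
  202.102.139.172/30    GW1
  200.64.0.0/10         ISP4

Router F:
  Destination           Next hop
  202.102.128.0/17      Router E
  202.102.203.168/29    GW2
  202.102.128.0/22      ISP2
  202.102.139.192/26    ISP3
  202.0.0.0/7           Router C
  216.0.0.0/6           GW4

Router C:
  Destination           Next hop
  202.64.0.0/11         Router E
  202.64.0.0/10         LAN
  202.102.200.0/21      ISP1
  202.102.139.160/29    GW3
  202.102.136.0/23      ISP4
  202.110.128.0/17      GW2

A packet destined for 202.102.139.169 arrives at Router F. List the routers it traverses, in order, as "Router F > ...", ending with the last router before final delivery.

At Router F: longest match for 202.102.139.169 is 202.102.128.0/17 -> Router E
At Router E: longest match for 202.102.139.169 is 202.102.136.0/21 -> Router C
At Router C: longest match for 202.102.139.169 is 202.64.0.0/10 -> LAN

Router F > Router E > Router C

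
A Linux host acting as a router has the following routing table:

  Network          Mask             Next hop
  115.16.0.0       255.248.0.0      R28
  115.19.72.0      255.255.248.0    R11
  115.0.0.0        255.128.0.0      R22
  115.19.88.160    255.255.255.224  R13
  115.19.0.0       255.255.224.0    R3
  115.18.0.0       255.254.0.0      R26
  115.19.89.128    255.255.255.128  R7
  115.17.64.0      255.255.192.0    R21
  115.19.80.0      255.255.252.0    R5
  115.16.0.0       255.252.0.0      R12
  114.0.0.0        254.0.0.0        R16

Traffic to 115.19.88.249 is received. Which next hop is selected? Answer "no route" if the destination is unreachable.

R26

Routes whose prefix contains 115.19.88.249:
  114.0.0.0/7 (114.0.0.0 - 115.255.255.255) -> R16
  115.0.0.0/9 (115.0.0.0 - 115.127.255.255) -> R22
  115.16.0.0/13 (115.16.0.0 - 115.23.255.255) -> R28
  115.16.0.0/14 (115.16.0.0 - 115.19.255.255) -> R12
  115.18.0.0/15 (115.18.0.0 - 115.19.255.255) -> R26
More-specific entries that do NOT match:
  115.19.88.160/27 (115.19.88.160 - 115.19.88.191) does not contain 115.19.88.249
  115.19.89.128/25 (115.19.89.128 - 115.19.89.255) does not contain 115.19.88.249
  115.19.80.0/22 (115.19.80.0 - 115.19.83.255) does not contain 115.19.88.249
  115.19.72.0/21 (115.19.72.0 - 115.19.79.255) does not contain 115.19.88.249
  115.19.0.0/19 (115.19.0.0 - 115.19.31.255) does not contain 115.19.88.249
  115.17.64.0/18 (115.17.64.0 - 115.17.127.255) does not contain 115.19.88.249
Longest matching prefix is /15 -> next hop R26.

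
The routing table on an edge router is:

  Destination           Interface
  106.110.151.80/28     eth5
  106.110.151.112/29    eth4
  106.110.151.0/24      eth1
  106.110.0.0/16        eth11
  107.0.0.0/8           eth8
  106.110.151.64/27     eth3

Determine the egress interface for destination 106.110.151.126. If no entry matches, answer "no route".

eth1

Routes whose prefix contains 106.110.151.126:
  106.110.0.0/16 (106.110.0.0 - 106.110.255.255) -> eth11
  106.110.151.0/24 (106.110.151.0 - 106.110.151.255) -> eth1
More-specific entries that do NOT match:
  106.110.151.112/29 (106.110.151.112 - 106.110.151.119) does not contain 106.110.151.126
  106.110.151.80/28 (106.110.151.80 - 106.110.151.95) does not contain 106.110.151.126
  106.110.151.64/27 (106.110.151.64 - 106.110.151.95) does not contain 106.110.151.126
Longest matching prefix is /24 -> interface eth1.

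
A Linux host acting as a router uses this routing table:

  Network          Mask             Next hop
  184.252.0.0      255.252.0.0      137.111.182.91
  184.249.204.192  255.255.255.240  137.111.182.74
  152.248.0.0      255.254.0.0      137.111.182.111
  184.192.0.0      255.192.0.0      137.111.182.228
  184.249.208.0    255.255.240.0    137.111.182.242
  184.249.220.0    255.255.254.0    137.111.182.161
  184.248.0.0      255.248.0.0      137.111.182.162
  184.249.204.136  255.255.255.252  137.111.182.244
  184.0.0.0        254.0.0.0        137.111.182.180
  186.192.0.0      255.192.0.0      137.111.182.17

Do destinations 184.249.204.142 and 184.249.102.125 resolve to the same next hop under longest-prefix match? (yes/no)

184.249.204.142: longest match 184.248.0.0/13 -> 137.111.182.162
184.249.102.125: longest match 184.248.0.0/13 -> 137.111.182.162

yes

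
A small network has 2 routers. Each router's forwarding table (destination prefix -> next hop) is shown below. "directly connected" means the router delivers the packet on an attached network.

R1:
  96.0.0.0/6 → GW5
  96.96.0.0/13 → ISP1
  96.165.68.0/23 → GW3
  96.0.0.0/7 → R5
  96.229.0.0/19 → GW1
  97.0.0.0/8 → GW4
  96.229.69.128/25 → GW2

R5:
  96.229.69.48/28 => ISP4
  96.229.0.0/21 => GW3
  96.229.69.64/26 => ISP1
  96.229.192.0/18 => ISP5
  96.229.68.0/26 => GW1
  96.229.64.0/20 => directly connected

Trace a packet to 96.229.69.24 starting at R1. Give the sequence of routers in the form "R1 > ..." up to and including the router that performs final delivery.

At R1: longest match for 96.229.69.24 is 96.0.0.0/7 -> R5
At R5: longest match for 96.229.69.24 is 96.229.64.0/20 -> directly connected

R1 > R5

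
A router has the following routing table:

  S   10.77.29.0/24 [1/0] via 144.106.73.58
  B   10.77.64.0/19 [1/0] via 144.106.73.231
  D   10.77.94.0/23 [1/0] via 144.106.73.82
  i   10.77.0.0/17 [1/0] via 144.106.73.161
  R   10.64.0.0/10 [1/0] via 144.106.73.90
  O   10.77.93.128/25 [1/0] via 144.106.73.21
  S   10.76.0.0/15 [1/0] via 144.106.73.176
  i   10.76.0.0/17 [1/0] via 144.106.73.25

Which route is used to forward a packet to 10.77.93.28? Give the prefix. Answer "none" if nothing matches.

Entries matching 10.77.93.28:
  10.64.0.0/10 (10.64.0.0 - 10.127.255.255)
  10.76.0.0/15 (10.76.0.0 - 10.77.255.255)
  10.77.0.0/17 (10.77.0.0 - 10.77.127.255)
  10.77.64.0/19 (10.77.64.0 - 10.77.95.255)
Most specific is 10.77.64.0/19.

10.77.64.0/19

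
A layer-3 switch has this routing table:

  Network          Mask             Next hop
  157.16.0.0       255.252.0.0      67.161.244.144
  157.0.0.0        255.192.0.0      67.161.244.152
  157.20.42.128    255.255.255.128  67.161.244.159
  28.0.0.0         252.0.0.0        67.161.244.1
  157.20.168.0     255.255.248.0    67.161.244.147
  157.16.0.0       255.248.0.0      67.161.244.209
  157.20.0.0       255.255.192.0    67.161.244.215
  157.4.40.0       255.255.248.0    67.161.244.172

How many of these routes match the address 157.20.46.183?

3

Prefixes containing 157.20.46.183:
  157.0.0.0/10 (157.0.0.0 - 157.63.255.255)
  157.16.0.0/13 (157.16.0.0 - 157.23.255.255)
  157.20.0.0/18 (157.20.0.0 - 157.20.63.255)
Total matching entries: 3.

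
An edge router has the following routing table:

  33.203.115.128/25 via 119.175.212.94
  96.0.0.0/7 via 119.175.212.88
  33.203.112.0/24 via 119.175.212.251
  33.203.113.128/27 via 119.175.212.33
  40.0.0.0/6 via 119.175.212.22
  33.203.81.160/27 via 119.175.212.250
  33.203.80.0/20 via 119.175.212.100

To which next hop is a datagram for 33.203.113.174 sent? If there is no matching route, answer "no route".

no route

No entry's prefix contains 33.203.113.174; there is no default route.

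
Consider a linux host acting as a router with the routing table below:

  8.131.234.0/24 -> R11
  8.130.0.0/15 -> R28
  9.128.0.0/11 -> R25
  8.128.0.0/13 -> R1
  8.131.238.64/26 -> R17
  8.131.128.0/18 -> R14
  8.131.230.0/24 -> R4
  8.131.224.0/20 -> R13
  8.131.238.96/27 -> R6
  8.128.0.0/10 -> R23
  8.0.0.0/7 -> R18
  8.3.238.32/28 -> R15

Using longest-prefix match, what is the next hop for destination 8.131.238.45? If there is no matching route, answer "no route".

Routes whose prefix contains 8.131.238.45:
  8.0.0.0/7 (8.0.0.0 - 9.255.255.255) -> R18
  8.128.0.0/10 (8.128.0.0 - 8.191.255.255) -> R23
  8.128.0.0/13 (8.128.0.0 - 8.135.255.255) -> R1
  8.130.0.0/15 (8.130.0.0 - 8.131.255.255) -> R28
  8.131.224.0/20 (8.131.224.0 - 8.131.239.255) -> R13
More-specific entries that do NOT match:
  8.3.238.32/28 (8.3.238.32 - 8.3.238.47) does not contain 8.131.238.45
  8.131.238.96/27 (8.131.238.96 - 8.131.238.127) does not contain 8.131.238.45
  8.131.238.64/26 (8.131.238.64 - 8.131.238.127) does not contain 8.131.238.45
  8.131.234.0/24 (8.131.234.0 - 8.131.234.255) does not contain 8.131.238.45
  8.131.230.0/24 (8.131.230.0 - 8.131.230.255) does not contain 8.131.238.45
Longest matching prefix is /20 -> next hop R13.

R13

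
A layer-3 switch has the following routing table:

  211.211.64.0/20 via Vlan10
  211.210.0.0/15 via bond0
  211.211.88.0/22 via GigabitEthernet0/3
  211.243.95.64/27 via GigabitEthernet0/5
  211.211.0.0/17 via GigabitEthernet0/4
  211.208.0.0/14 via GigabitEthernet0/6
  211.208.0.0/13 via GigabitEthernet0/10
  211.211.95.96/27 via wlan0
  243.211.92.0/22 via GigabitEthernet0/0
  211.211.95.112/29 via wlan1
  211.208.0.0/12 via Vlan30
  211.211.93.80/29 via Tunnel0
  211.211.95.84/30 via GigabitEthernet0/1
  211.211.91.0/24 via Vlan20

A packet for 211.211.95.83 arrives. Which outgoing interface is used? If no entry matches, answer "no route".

Routes whose prefix contains 211.211.95.83:
  211.208.0.0/12 (211.208.0.0 - 211.223.255.255) -> Vlan30
  211.208.0.0/13 (211.208.0.0 - 211.215.255.255) -> GigabitEthernet0/10
  211.208.0.0/14 (211.208.0.0 - 211.211.255.255) -> GigabitEthernet0/6
  211.210.0.0/15 (211.210.0.0 - 211.211.255.255) -> bond0
  211.211.0.0/17 (211.211.0.0 - 211.211.127.255) -> GigabitEthernet0/4
More-specific entries that do NOT match:
  211.211.95.84/30 (211.211.95.84 - 211.211.95.87) does not contain 211.211.95.83
  211.211.95.112/29 (211.211.95.112 - 211.211.95.119) does not contain 211.211.95.83
  211.211.93.80/29 (211.211.93.80 - 211.211.93.87) does not contain 211.211.95.83
  211.243.95.64/27 (211.243.95.64 - 211.243.95.95) does not contain 211.211.95.83
  211.211.95.96/27 (211.211.95.96 - 211.211.95.127) does not contain 211.211.95.83
  211.211.91.0/24 (211.211.91.0 - 211.211.91.255) does not contain 211.211.95.83
  211.211.88.0/22 (211.211.88.0 - 211.211.91.255) does not contain 211.211.95.83
  243.211.92.0/22 (243.211.92.0 - 243.211.95.255) does not contain 211.211.95.83
  211.211.64.0/20 (211.211.64.0 - 211.211.79.255) does not contain 211.211.95.83
Longest matching prefix is /17 -> interface GigabitEthernet0/4.

GigabitEthernet0/4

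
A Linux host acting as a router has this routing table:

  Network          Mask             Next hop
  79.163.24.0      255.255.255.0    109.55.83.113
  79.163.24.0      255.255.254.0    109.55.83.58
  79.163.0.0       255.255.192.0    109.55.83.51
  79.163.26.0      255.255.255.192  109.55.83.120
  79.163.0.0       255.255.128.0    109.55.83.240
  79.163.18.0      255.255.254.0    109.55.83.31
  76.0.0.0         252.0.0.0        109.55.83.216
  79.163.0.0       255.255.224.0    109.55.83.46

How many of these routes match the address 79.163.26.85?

4

Prefixes containing 79.163.26.85:
  76.0.0.0/6 (76.0.0.0 - 79.255.255.255)
  79.163.0.0/17 (79.163.0.0 - 79.163.127.255)
  79.163.0.0/18 (79.163.0.0 - 79.163.63.255)
  79.163.0.0/19 (79.163.0.0 - 79.163.31.255)
Total matching entries: 4.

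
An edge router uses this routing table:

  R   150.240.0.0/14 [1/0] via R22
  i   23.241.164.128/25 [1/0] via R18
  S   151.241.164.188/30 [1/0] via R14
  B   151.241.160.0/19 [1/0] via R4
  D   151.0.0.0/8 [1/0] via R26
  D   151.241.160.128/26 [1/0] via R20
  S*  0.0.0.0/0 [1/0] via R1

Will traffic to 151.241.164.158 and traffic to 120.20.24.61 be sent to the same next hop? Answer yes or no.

no

151.241.164.158: longest match 151.241.160.0/19 -> R4
120.20.24.61: longest match 0.0.0.0/0 -> R1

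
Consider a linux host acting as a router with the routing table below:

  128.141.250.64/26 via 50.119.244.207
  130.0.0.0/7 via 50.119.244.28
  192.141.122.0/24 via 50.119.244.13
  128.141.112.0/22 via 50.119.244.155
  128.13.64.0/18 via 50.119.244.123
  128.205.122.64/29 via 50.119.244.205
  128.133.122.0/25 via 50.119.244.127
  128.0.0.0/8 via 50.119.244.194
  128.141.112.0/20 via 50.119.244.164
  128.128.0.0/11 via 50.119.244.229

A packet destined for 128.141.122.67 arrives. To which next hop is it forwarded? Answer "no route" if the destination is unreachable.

Routes whose prefix contains 128.141.122.67:
  128.0.0.0/8 (128.0.0.0 - 128.255.255.255) -> 50.119.244.194
  128.128.0.0/11 (128.128.0.0 - 128.159.255.255) -> 50.119.244.229
  128.141.112.0/20 (128.141.112.0 - 128.141.127.255) -> 50.119.244.164
More-specific entries that do NOT match:
  128.205.122.64/29 (128.205.122.64 - 128.205.122.71) does not contain 128.141.122.67
  128.141.250.64/26 (128.141.250.64 - 128.141.250.127) does not contain 128.141.122.67
  128.133.122.0/25 (128.133.122.0 - 128.133.122.127) does not contain 128.141.122.67
  192.141.122.0/24 (192.141.122.0 - 192.141.122.255) does not contain 128.141.122.67
  128.141.112.0/22 (128.141.112.0 - 128.141.115.255) does not contain 128.141.122.67
Longest matching prefix is /20 -> next hop 50.119.244.164.

50.119.244.164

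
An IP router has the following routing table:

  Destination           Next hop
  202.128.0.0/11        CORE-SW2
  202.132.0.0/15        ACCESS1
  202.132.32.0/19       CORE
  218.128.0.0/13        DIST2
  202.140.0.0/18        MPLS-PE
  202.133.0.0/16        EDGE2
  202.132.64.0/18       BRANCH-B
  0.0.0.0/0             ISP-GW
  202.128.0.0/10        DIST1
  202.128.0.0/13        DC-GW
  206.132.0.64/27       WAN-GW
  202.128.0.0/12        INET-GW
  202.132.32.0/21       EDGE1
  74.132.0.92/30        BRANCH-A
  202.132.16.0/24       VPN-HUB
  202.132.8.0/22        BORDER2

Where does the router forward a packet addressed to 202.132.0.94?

ACCESS1

Routes whose prefix contains 202.132.0.94:
  0.0.0.0/0 (default, matches everything) -> ISP-GW
  202.128.0.0/10 (202.128.0.0 - 202.191.255.255) -> DIST1
  202.128.0.0/11 (202.128.0.0 - 202.159.255.255) -> CORE-SW2
  202.128.0.0/12 (202.128.0.0 - 202.143.255.255) -> INET-GW
  202.128.0.0/13 (202.128.0.0 - 202.135.255.255) -> DC-GW
  202.132.0.0/15 (202.132.0.0 - 202.133.255.255) -> ACCESS1
More-specific entries that do NOT match:
  74.132.0.92/30 (74.132.0.92 - 74.132.0.95) does not contain 202.132.0.94
  206.132.0.64/27 (206.132.0.64 - 206.132.0.95) does not contain 202.132.0.94
  202.132.16.0/24 (202.132.16.0 - 202.132.16.255) does not contain 202.132.0.94
  202.132.8.0/22 (202.132.8.0 - 202.132.11.255) does not contain 202.132.0.94
  202.132.32.0/21 (202.132.32.0 - 202.132.39.255) does not contain 202.132.0.94
  202.132.32.0/19 (202.132.32.0 - 202.132.63.255) does not contain 202.132.0.94
  202.140.0.0/18 (202.140.0.0 - 202.140.63.255) does not contain 202.132.0.94
  202.132.64.0/18 (202.132.64.0 - 202.132.127.255) does not contain 202.132.0.94
  202.133.0.0/16 (202.133.0.0 - 202.133.255.255) does not contain 202.132.0.94
Longest matching prefix is /15 -> next hop ACCESS1.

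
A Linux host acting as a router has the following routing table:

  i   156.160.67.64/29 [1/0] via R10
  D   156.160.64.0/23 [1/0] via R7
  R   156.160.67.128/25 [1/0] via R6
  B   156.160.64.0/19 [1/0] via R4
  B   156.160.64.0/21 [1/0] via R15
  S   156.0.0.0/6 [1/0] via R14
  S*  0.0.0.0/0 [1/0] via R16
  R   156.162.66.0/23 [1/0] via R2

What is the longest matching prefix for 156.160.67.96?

Entries matching 156.160.67.96:
  0.0.0.0/0 (default, matches everything)
  156.0.0.0/6 (156.0.0.0 - 159.255.255.255)
  156.160.64.0/19 (156.160.64.0 - 156.160.95.255)
  156.160.64.0/21 (156.160.64.0 - 156.160.71.255)
Most specific is 156.160.64.0/21.

156.160.64.0/21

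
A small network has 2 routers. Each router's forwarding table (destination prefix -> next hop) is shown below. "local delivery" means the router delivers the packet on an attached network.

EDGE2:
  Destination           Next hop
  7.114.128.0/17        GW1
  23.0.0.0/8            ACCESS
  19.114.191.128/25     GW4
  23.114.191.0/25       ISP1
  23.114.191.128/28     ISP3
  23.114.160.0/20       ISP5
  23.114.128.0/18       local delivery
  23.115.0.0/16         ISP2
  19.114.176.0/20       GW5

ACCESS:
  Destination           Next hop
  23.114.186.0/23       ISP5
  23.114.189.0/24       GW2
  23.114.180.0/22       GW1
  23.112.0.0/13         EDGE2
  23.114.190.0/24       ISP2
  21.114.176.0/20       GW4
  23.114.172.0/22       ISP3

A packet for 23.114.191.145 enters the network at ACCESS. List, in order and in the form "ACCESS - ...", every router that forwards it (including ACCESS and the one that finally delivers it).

At ACCESS: longest match for 23.114.191.145 is 23.112.0.0/13 -> EDGE2
At EDGE2: longest match for 23.114.191.145 is 23.114.128.0/18 -> local delivery

ACCESS - EDGE2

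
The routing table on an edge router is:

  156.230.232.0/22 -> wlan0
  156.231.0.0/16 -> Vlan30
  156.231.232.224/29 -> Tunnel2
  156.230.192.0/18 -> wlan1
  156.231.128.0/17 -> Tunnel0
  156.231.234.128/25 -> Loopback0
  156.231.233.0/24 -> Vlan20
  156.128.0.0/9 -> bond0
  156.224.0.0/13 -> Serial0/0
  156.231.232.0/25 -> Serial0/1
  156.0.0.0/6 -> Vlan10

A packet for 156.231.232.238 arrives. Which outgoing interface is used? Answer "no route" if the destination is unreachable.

Tunnel0

Routes whose prefix contains 156.231.232.238:
  156.0.0.0/6 (156.0.0.0 - 159.255.255.255) -> Vlan10
  156.128.0.0/9 (156.128.0.0 - 156.255.255.255) -> bond0
  156.224.0.0/13 (156.224.0.0 - 156.231.255.255) -> Serial0/0
  156.231.0.0/16 (156.231.0.0 - 156.231.255.255) -> Vlan30
  156.231.128.0/17 (156.231.128.0 - 156.231.255.255) -> Tunnel0
More-specific entries that do NOT match:
  156.231.232.224/29 (156.231.232.224 - 156.231.232.231) does not contain 156.231.232.238
  156.231.234.128/25 (156.231.234.128 - 156.231.234.255) does not contain 156.231.232.238
  156.231.232.0/25 (156.231.232.0 - 156.231.232.127) does not contain 156.231.232.238
  156.231.233.0/24 (156.231.233.0 - 156.231.233.255) does not contain 156.231.232.238
  156.230.232.0/22 (156.230.232.0 - 156.230.235.255) does not contain 156.231.232.238
  156.230.192.0/18 (156.230.192.0 - 156.230.255.255) does not contain 156.231.232.238
Longest matching prefix is /17 -> interface Tunnel0.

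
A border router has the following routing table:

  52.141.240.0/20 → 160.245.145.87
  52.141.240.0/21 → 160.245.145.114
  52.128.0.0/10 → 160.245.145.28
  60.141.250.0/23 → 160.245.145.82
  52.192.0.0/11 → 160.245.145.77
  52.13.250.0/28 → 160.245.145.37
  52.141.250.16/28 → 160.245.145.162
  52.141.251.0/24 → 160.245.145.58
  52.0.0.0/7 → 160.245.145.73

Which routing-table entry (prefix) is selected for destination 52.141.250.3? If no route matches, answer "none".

Entries matching 52.141.250.3:
  52.0.0.0/7 (52.0.0.0 - 53.255.255.255)
  52.128.0.0/10 (52.128.0.0 - 52.191.255.255)
  52.141.240.0/20 (52.141.240.0 - 52.141.255.255)
Most specific is 52.141.240.0/20.

52.141.240.0/20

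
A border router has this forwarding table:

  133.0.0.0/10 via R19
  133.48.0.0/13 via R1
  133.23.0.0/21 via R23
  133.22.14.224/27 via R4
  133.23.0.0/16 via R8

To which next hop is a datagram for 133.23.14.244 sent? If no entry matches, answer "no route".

Routes whose prefix contains 133.23.14.244:
  133.0.0.0/10 (133.0.0.0 - 133.63.255.255) -> R19
  133.23.0.0/16 (133.23.0.0 - 133.23.255.255) -> R8
More-specific entries that do NOT match:
  133.22.14.224/27 (133.22.14.224 - 133.22.14.255) does not contain 133.23.14.244
  133.23.0.0/21 (133.23.0.0 - 133.23.7.255) does not contain 133.23.14.244
Longest matching prefix is /16 -> next hop R8.

R8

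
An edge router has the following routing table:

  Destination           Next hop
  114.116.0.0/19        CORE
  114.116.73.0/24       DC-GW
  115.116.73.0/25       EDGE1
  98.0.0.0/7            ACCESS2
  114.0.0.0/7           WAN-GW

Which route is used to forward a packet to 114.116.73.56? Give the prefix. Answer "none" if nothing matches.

Entries matching 114.116.73.56:
  114.0.0.0/7 (114.0.0.0 - 115.255.255.255)
  114.116.73.0/24 (114.116.73.0 - 114.116.73.255)
Most specific is 114.116.73.0/24.

114.116.73.0/24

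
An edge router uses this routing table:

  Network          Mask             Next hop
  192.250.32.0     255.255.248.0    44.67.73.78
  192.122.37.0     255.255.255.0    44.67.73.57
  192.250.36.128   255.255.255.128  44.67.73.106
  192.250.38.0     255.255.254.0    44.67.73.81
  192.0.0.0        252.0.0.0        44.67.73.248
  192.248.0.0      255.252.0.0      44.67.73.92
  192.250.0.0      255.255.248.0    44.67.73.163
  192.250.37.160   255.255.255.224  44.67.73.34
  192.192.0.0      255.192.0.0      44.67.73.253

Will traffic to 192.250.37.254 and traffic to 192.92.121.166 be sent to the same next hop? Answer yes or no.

no

192.250.37.254: longest match 192.250.32.0/21 -> 44.67.73.78
192.92.121.166: longest match 192.0.0.0/6 -> 44.67.73.248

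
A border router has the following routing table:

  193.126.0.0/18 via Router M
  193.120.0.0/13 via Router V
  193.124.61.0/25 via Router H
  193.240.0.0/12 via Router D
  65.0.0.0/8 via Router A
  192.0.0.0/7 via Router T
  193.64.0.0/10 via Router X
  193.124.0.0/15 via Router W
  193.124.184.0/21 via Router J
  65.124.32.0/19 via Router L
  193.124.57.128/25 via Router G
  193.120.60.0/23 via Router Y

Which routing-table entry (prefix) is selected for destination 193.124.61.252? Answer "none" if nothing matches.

193.124.0.0/15

Entries matching 193.124.61.252:
  192.0.0.0/7 (192.0.0.0 - 193.255.255.255)
  193.64.0.0/10 (193.64.0.0 - 193.127.255.255)
  193.120.0.0/13 (193.120.0.0 - 193.127.255.255)
  193.124.0.0/15 (193.124.0.0 - 193.125.255.255)
Most specific is 193.124.0.0/15.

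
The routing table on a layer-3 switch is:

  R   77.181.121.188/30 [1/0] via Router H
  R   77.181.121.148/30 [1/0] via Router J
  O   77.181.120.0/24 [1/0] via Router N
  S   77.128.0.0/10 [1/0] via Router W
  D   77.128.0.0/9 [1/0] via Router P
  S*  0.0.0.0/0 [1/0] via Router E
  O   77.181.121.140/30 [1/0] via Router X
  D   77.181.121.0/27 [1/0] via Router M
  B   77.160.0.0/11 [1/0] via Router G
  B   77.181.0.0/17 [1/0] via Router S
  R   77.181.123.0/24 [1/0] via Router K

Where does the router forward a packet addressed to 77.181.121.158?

Router S

Routes whose prefix contains 77.181.121.158:
  0.0.0.0/0 (default, matches everything) -> Router E
  77.128.0.0/9 (77.128.0.0 - 77.255.255.255) -> Router P
  77.128.0.0/10 (77.128.0.0 - 77.191.255.255) -> Router W
  77.160.0.0/11 (77.160.0.0 - 77.191.255.255) -> Router G
  77.181.0.0/17 (77.181.0.0 - 77.181.127.255) -> Router S
More-specific entries that do NOT match:
  77.181.121.188/30 (77.181.121.188 - 77.181.121.191) does not contain 77.181.121.158
  77.181.121.148/30 (77.181.121.148 - 77.181.121.151) does not contain 77.181.121.158
  77.181.121.140/30 (77.181.121.140 - 77.181.121.143) does not contain 77.181.121.158
  77.181.121.0/27 (77.181.121.0 - 77.181.121.31) does not contain 77.181.121.158
  77.181.120.0/24 (77.181.120.0 - 77.181.120.255) does not contain 77.181.121.158
  77.181.123.0/24 (77.181.123.0 - 77.181.123.255) does not contain 77.181.121.158
Longest matching prefix is /17 -> next hop Router S.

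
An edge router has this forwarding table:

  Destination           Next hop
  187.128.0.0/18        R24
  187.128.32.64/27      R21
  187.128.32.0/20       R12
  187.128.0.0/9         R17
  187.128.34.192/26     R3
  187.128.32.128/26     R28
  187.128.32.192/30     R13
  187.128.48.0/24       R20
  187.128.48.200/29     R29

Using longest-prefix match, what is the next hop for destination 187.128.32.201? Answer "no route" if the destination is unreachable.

Routes whose prefix contains 187.128.32.201:
  187.128.0.0/9 (187.128.0.0 - 187.255.255.255) -> R17
  187.128.0.0/18 (187.128.0.0 - 187.128.63.255) -> R24
  187.128.32.0/20 (187.128.32.0 - 187.128.47.255) -> R12
More-specific entries that do NOT match:
  187.128.32.192/30 (187.128.32.192 - 187.128.32.195) does not contain 187.128.32.201
  187.128.48.200/29 (187.128.48.200 - 187.128.48.207) does not contain 187.128.32.201
  187.128.32.64/27 (187.128.32.64 - 187.128.32.95) does not contain 187.128.32.201
  187.128.34.192/26 (187.128.34.192 - 187.128.34.255) does not contain 187.128.32.201
  187.128.32.128/26 (187.128.32.128 - 187.128.32.191) does not contain 187.128.32.201
  187.128.48.0/24 (187.128.48.0 - 187.128.48.255) does not contain 187.128.32.201
Longest matching prefix is /20 -> next hop R12.

R12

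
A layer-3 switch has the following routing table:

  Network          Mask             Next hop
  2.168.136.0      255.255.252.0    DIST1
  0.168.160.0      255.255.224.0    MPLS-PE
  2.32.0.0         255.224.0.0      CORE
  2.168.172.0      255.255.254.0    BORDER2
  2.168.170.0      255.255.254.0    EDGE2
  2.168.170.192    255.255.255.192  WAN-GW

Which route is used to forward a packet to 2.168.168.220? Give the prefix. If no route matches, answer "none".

2.168.168.220 is outside every listed prefix and there is no default route.

none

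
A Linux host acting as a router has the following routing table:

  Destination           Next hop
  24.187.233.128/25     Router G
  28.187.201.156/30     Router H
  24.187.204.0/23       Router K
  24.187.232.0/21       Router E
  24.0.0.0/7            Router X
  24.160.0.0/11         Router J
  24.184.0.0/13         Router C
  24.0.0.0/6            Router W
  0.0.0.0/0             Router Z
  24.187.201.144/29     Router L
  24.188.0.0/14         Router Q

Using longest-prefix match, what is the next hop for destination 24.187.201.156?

Routes whose prefix contains 24.187.201.156:
  0.0.0.0/0 (default, matches everything) -> Router Z
  24.0.0.0/6 (24.0.0.0 - 27.255.255.255) -> Router W
  24.0.0.0/7 (24.0.0.0 - 25.255.255.255) -> Router X
  24.160.0.0/11 (24.160.0.0 - 24.191.255.255) -> Router J
  24.184.0.0/13 (24.184.0.0 - 24.191.255.255) -> Router C
More-specific entries that do NOT match:
  28.187.201.156/30 (28.187.201.156 - 28.187.201.159) does not contain 24.187.201.156
  24.187.201.144/29 (24.187.201.144 - 24.187.201.151) does not contain 24.187.201.156
  24.187.233.128/25 (24.187.233.128 - 24.187.233.255) does not contain 24.187.201.156
  24.187.204.0/23 (24.187.204.0 - 24.187.205.255) does not contain 24.187.201.156
  24.187.232.0/21 (24.187.232.0 - 24.187.239.255) does not contain 24.187.201.156
  24.188.0.0/14 (24.188.0.0 - 24.191.255.255) does not contain 24.187.201.156
Longest matching prefix is /13 -> next hop Router C.

Router C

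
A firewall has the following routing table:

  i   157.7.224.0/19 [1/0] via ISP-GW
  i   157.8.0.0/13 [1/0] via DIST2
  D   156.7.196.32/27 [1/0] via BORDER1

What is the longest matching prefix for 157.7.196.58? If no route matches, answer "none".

157.7.196.58 is outside every listed prefix and there is no default route.

none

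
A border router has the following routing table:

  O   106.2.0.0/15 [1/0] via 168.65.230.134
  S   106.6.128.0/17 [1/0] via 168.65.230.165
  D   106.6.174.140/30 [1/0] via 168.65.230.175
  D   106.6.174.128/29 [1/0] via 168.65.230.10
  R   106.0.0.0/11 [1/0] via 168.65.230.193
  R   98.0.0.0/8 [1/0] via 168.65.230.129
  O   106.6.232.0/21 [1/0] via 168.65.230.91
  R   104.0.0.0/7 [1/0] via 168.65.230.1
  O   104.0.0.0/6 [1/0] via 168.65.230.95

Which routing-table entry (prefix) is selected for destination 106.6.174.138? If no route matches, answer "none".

Entries matching 106.6.174.138:
  104.0.0.0/6 (104.0.0.0 - 107.255.255.255)
  106.0.0.0/11 (106.0.0.0 - 106.31.255.255)
  106.6.128.0/17 (106.6.128.0 - 106.6.255.255)
Most specific is 106.6.128.0/17.

106.6.128.0/17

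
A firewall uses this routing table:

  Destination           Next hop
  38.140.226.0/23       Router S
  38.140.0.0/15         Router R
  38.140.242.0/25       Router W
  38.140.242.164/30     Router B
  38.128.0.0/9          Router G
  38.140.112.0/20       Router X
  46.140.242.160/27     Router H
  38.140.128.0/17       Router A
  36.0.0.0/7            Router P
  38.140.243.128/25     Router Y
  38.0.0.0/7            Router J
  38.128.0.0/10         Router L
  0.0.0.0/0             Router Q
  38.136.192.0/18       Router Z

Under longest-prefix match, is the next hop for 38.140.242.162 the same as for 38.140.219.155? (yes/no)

38.140.242.162: longest match 38.140.128.0/17 -> Router A
38.140.219.155: longest match 38.140.128.0/17 -> Router A

yes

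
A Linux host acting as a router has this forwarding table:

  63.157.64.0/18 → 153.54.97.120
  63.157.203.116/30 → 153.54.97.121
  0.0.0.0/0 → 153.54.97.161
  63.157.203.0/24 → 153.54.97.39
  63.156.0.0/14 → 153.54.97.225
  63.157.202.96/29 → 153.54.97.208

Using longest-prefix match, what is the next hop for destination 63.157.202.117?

153.54.97.225

Routes whose prefix contains 63.157.202.117:
  0.0.0.0/0 (default, matches everything) -> 153.54.97.161
  63.156.0.0/14 (63.156.0.0 - 63.159.255.255) -> 153.54.97.225
More-specific entries that do NOT match:
  63.157.203.116/30 (63.157.203.116 - 63.157.203.119) does not contain 63.157.202.117
  63.157.202.96/29 (63.157.202.96 - 63.157.202.103) does not contain 63.157.202.117
  63.157.203.0/24 (63.157.203.0 - 63.157.203.255) does not contain 63.157.202.117
  63.157.64.0/18 (63.157.64.0 - 63.157.127.255) does not contain 63.157.202.117
Longest matching prefix is /14 -> next hop 153.54.97.225.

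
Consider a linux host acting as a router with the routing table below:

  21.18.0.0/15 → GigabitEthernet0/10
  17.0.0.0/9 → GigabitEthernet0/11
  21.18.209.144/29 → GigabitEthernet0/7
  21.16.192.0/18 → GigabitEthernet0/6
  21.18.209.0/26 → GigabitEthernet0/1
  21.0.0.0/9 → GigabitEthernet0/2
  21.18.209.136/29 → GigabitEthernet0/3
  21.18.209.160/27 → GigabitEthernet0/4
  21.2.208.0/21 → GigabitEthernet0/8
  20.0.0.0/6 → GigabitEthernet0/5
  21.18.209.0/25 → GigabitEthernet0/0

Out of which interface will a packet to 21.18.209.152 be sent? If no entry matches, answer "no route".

Routes whose prefix contains 21.18.209.152:
  20.0.0.0/6 (20.0.0.0 - 23.255.255.255) -> GigabitEthernet0/5
  21.0.0.0/9 (21.0.0.0 - 21.127.255.255) -> GigabitEthernet0/2
  21.18.0.0/15 (21.18.0.0 - 21.19.255.255) -> GigabitEthernet0/10
More-specific entries that do NOT match:
  21.18.209.144/29 (21.18.209.144 - 21.18.209.151) does not contain 21.18.209.152
  21.18.209.136/29 (21.18.209.136 - 21.18.209.143) does not contain 21.18.209.152
  21.18.209.160/27 (21.18.209.160 - 21.18.209.191) does not contain 21.18.209.152
  21.18.209.0/26 (21.18.209.0 - 21.18.209.63) does not contain 21.18.209.152
  21.18.209.0/25 (21.18.209.0 - 21.18.209.127) does not contain 21.18.209.152
  21.2.208.0/21 (21.2.208.0 - 21.2.215.255) does not contain 21.18.209.152
  21.16.192.0/18 (21.16.192.0 - 21.16.255.255) does not contain 21.18.209.152
Longest matching prefix is /15 -> interface GigabitEthernet0/10.

GigabitEthernet0/10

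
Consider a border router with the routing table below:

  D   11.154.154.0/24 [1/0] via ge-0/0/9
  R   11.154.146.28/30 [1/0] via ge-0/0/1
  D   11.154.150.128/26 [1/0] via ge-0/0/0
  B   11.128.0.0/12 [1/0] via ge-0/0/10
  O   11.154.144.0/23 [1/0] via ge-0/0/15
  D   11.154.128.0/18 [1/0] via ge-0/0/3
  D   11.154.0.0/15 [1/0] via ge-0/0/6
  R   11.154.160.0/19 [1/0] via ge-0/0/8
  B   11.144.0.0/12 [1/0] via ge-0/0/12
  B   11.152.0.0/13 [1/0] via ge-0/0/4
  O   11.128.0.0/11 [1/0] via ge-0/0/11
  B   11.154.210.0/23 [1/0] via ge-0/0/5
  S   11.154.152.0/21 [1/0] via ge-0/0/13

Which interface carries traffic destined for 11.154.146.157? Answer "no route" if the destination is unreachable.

Routes whose prefix contains 11.154.146.157:
  11.128.0.0/11 (11.128.0.0 - 11.159.255.255) -> ge-0/0/11
  11.144.0.0/12 (11.144.0.0 - 11.159.255.255) -> ge-0/0/12
  11.152.0.0/13 (11.152.0.0 - 11.159.255.255) -> ge-0/0/4
  11.154.0.0/15 (11.154.0.0 - 11.155.255.255) -> ge-0/0/6
  11.154.128.0/18 (11.154.128.0 - 11.154.191.255) -> ge-0/0/3
More-specific entries that do NOT match:
  11.154.146.28/30 (11.154.146.28 - 11.154.146.31) does not contain 11.154.146.157
  11.154.150.128/26 (11.154.150.128 - 11.154.150.191) does not contain 11.154.146.157
  11.154.154.0/24 (11.154.154.0 - 11.154.154.255) does not contain 11.154.146.157
  11.154.144.0/23 (11.154.144.0 - 11.154.145.255) does not contain 11.154.146.157
  11.154.210.0/23 (11.154.210.0 - 11.154.211.255) does not contain 11.154.146.157
  11.154.152.0/21 (11.154.152.0 - 11.154.159.255) does not contain 11.154.146.157
  11.154.160.0/19 (11.154.160.0 - 11.154.191.255) does not contain 11.154.146.157
Longest matching prefix is /18 -> interface ge-0/0/3.

ge-0/0/3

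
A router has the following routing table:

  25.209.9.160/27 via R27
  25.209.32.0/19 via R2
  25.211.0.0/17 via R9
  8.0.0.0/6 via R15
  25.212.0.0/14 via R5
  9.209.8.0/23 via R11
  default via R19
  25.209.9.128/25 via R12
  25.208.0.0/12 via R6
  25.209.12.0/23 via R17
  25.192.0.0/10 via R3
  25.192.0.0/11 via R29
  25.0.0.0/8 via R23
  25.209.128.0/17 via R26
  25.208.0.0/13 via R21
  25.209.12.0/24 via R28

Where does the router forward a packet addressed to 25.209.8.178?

Routes whose prefix contains 25.209.8.178:
  0.0.0.0/0 (default, matches everything) -> R19
  25.0.0.0/8 (25.0.0.0 - 25.255.255.255) -> R23
  25.192.0.0/10 (25.192.0.0 - 25.255.255.255) -> R3
  25.192.0.0/11 (25.192.0.0 - 25.223.255.255) -> R29
  25.208.0.0/12 (25.208.0.0 - 25.223.255.255) -> R6
  25.208.0.0/13 (25.208.0.0 - 25.215.255.255) -> R21
More-specific entries that do NOT match:
  25.209.9.160/27 (25.209.9.160 - 25.209.9.191) does not contain 25.209.8.178
  25.209.9.128/25 (25.209.9.128 - 25.209.9.255) does not contain 25.209.8.178
  25.209.12.0/24 (25.209.12.0 - 25.209.12.255) does not contain 25.209.8.178
  9.209.8.0/23 (9.209.8.0 - 9.209.9.255) does not contain 25.209.8.178
  25.209.12.0/23 (25.209.12.0 - 25.209.13.255) does not contain 25.209.8.178
  25.209.32.0/19 (25.209.32.0 - 25.209.63.255) does not contain 25.209.8.178
  25.211.0.0/17 (25.211.0.0 - 25.211.127.255) does not contain 25.209.8.178
  25.209.128.0/17 (25.209.128.0 - 25.209.255.255) does not contain 25.209.8.178
  25.212.0.0/14 (25.212.0.0 - 25.215.255.255) does not contain 25.209.8.178
Longest matching prefix is /13 -> next hop R21.

R21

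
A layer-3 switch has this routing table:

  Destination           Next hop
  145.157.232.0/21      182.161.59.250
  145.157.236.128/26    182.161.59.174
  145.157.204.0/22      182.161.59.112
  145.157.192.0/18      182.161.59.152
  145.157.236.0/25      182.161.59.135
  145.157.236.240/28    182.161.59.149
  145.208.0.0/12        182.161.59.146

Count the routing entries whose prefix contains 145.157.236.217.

2

Prefixes containing 145.157.236.217:
  145.157.192.0/18 (145.157.192.0 - 145.157.255.255)
  145.157.232.0/21 (145.157.232.0 - 145.157.239.255)
Total matching entries: 2.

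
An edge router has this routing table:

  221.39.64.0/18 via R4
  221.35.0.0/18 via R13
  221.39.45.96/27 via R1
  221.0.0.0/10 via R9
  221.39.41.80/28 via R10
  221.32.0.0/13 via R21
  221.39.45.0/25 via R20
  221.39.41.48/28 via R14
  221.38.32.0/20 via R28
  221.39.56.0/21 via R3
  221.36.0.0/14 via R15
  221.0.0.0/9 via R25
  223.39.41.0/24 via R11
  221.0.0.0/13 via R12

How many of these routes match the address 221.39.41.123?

4

Prefixes containing 221.39.41.123:
  221.0.0.0/9 (221.0.0.0 - 221.127.255.255)
  221.0.0.0/10 (221.0.0.0 - 221.63.255.255)
  221.32.0.0/13 (221.32.0.0 - 221.39.255.255)
  221.36.0.0/14 (221.36.0.0 - 221.39.255.255)
Total matching entries: 4.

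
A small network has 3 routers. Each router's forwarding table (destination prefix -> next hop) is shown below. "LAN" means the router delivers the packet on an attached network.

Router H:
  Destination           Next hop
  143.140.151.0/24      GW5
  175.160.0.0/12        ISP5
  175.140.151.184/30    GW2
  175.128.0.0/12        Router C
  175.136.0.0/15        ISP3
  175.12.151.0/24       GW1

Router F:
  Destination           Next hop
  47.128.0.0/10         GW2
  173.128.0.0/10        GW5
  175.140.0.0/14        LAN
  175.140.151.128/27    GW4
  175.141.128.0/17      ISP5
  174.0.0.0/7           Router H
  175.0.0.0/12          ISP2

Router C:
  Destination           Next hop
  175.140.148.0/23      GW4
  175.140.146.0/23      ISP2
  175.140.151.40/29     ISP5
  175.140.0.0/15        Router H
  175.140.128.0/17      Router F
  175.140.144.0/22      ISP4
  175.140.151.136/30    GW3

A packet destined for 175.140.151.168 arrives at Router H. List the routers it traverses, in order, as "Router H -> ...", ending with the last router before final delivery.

Router H -> Router C -> Router F

At Router H: longest match for 175.140.151.168 is 175.128.0.0/12 -> Router C
At Router C: longest match for 175.140.151.168 is 175.140.128.0/17 -> Router F
At Router F: longest match for 175.140.151.168 is 175.140.0.0/14 -> LAN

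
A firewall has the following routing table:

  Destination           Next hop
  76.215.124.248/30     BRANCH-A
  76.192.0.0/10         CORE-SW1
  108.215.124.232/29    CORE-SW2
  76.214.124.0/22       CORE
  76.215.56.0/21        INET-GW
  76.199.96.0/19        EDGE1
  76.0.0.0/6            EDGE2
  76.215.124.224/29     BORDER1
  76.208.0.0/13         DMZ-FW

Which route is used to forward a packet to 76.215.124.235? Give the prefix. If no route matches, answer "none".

76.208.0.0/13

Entries matching 76.215.124.235:
  76.0.0.0/6 (76.0.0.0 - 79.255.255.255)
  76.192.0.0/10 (76.192.0.0 - 76.255.255.255)
  76.208.0.0/13 (76.208.0.0 - 76.215.255.255)
Most specific is 76.208.0.0/13.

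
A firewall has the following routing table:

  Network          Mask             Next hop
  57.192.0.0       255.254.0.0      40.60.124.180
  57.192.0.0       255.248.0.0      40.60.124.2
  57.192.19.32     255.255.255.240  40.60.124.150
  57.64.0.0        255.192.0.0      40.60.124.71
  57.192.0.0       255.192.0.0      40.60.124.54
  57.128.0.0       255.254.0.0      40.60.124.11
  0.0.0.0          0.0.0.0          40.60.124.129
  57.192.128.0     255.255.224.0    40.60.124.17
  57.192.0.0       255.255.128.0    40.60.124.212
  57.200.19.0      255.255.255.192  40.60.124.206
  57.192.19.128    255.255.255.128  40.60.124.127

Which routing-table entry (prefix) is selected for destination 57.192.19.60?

Entries matching 57.192.19.60:
  0.0.0.0/0 (default, matches everything)
  57.192.0.0/10 (57.192.0.0 - 57.255.255.255)
  57.192.0.0/13 (57.192.0.0 - 57.199.255.255)
  57.192.0.0/15 (57.192.0.0 - 57.193.255.255)
  57.192.0.0/17 (57.192.0.0 - 57.192.127.255)
Most specific is 57.192.0.0/17.

57.192.0.0/17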